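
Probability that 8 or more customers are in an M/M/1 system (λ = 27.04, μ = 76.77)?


ρ = 27.04/76.77 = 0.3522
P(N ≥ n) = ρ^n = 0.3522^8 = 0.0002369

Final: 0.0002369


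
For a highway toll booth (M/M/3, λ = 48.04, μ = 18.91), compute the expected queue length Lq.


a = λ/μ = 2.5405; ρ = a/3 = 0.8468
P₀ = 0.040639
Lq = P₀·a^c·ρ / (c!·(1−ρ)²) = 0.040639·16.39587·0.8468/(6·0.02346)
= 4.00781

Final: 4.00781


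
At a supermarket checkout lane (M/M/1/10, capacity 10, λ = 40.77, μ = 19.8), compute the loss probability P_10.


ρ = λ/μ = 40.77/19.8 = 2.0591
P_K = (1−ρ)ρ^K/(1−ρ^(K+1)) = (-1.0591·1370.109293)/(1 − 2821.179589)
= -1451.070296/-2820.179589 = 0.514531

Final: 0.514531


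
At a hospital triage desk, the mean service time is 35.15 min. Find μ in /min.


μ = 1/(service time) in consistent units.
1 minute = 1 min, so μ = 1/35.15 = 0.02845 per minute

Final: 0.02845 /min


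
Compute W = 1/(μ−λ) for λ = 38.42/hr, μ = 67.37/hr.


W = 1/(μ−λ) = 1/(67.37 − 38.42) = 1/28.95 = 0.03454 hr

Final: 0.03454 hr


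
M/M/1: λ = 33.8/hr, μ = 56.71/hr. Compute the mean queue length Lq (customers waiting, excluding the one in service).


ρ = 33.8/56.71 = 0.5960
Lq = ρ²/(1−ρ) = 0.3552/0.4040 = 0.8793

Final: 0.8793


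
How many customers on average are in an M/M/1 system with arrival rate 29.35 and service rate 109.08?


ρ = λ/μ = 29.35/109.08 = 0.2691
L = ρ/(1−ρ) = 0.2691/(1 − 0.2691) = 0.2691/0.7309 = 0.3681

Final: 0.3681


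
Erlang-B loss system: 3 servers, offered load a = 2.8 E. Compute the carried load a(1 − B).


B(3,2.8) = 0.321537 (Erlang-B)
Carried load = a(1 − B) = 2.8·(1 − 0.321537) = 2.8·0.678463 = 1.8997 E

Final: 1.8997 Erlangs


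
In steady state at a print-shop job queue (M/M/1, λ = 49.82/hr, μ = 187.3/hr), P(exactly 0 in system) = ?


ρ = 49.82/187.3 = 0.2660
P_n = (1−ρ)·ρ^n = (1 − 0.2660)·0.2660^0 = 0.7340·1.000000 = 0.734010

Final: 0.734010


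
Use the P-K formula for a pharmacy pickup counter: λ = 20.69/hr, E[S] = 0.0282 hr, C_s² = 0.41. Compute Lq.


ρ = λ·E[S] = 20.69·0.0282 = 0.5835
Lq = ρ²(1+C_s²)/(2(1−ρ)) = 0.3404·(1+0.41)/(2·0.4165)
= 0.3404·1.4100/0.8331 = 0.57617

Final: 0.57617


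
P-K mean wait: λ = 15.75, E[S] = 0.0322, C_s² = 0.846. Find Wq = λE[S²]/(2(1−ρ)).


ρ = λ·E[S] = 15.75·0.0322 = 0.5071
E[S²] = E[S]²(1+C_s²) = 0.0322²·(1+0.846) = 0.001914
Wq = λ·E[S²]/(2(1−ρ)) = 15.75·0.001914/(2·0.4929) = 0.03058 hr

Final: 0.03058 hr


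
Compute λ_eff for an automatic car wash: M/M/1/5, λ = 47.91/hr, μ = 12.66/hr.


ρ = 3.7844; P_K = (1−ρ)ρ^5/(1−ρ^6) = 0.736005
λ_eff = λ(1 − P_K) = 47.91·(1 − 0.736005) = 47.91·0.263995 = 12.6480 /hr

Final: 12.6480 /hr


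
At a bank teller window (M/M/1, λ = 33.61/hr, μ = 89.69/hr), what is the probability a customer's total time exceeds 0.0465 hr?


W ~ Exponential(μ−λ) for M/M/1.
μ − λ = 89.69 − 33.61 = 56.0800
P(W > t) = e^{−(μ−λ)t} = e^{−2.6077} = 0.073702

Final: 0.073702


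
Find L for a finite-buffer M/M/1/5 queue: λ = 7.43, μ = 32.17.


ρ = 7.43/32.17 = 0.2310
L = ρ[1 − (K+1)ρ^K + Kρ^(K+1)] / [(1−ρ)(1−ρ^(K+1))]
Numerator: 0.2310·(1 − 6·0.0006572 + 5·0.0001518) = 0.230225
Denominator: (0.7690)·(0.999848) = 0.768923
L = 0.230225/0.768923 = 0.2994

Final: 0.2994


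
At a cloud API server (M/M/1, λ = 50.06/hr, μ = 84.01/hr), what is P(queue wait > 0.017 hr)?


ρ = 50.06/84.01 = 0.5959
P(Wq > t) = ρ·e^{−(μ−λ)t} = 0.5959·e^{−0.5772}
= 0.5959·0.561496 = 0.334585

Final: 0.334585


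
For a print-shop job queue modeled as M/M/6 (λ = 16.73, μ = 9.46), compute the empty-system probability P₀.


a = λ/μ = 16.73/9.46 = 1.7685; ρ = a/c = 0.2947
Σ_{k=0}^{5} a^k/k! (terms k=0..5) = 1.00000 + 1.76850 + 1.56379 + 0.92186 + 0.40758 + 0.14416 = 5.80588
Tail: a^6/(6!(1−ρ)) = 30.59348/(720·0.7053) = 0.06025
P₀ = 1/(5.80588 + 0.06025) = 1/5.86613 = 0.170470

Final: 0.170470


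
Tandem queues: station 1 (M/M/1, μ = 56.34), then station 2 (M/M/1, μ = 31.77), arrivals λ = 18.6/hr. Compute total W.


Each node sees arrival rate λ = 18.6/hr (tandem ⇒ throughput preserved).
W₁ = 1/(μ₁−λ) = 1/(56.34−18.6) = 0.02650 hr
W₂ = 1/(μ₂−λ) = 1/(31.77−18.6) = 0.07593 hr
W_total = W₁ + W₂ = 0.02650 + 0.07593 = 0.10243 hr

Final: 0.10243 hr


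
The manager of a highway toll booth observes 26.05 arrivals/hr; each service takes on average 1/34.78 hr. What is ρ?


ρ = λ/μ = 26.05/34.78 = 0.7490

Final: 0.7490


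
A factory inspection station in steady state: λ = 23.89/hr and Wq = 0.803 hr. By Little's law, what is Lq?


Lq = λWq = 23.89·0.803 = 19.1837

Final: 19.1837


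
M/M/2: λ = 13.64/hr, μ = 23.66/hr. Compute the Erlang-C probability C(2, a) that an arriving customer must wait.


a = λ/μ = 0.5765; ρ = a/2 = 0.2883
P₀ = 0.552493 (from M/M/c formula)
C(c,a) = [a^c/(c!(1−ρ))]·P₀ = [0.33235/(2·0.7117)]·0.552493
= 0.23348·0.552493 = 0.128994

Final: 0.128994


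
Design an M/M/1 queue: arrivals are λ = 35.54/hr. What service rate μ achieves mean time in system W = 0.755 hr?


W = 1/(μ−λ) ⇒ μ − λ = 1/W = 1/0.755 = 1.3245
μ = λ + 1/W = 35.54 + 1.3245 = 36.8645 per hr

Final: 36.8645 /hr


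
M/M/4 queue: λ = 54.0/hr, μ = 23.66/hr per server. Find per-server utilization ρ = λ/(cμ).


ρ = λ/(cμ) = 54.0/(4·23.66) = 54.0/94.64 = 0.5706

Final: 0.5706


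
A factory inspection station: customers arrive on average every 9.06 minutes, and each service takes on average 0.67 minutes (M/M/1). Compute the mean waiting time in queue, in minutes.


λ = 60/9.06 = 6.6225 /hr
μ = 60/0.67 = 89.5522 /hr
ρ = λ/μ = 6.6225/89.5522 = 0.07395
Wq = ρ/(μ−λ) = 0.07395/(89.5522−6.6225) = 0.0008917 hr
In minutes: 0.0008917·60 = 0.05350 min

Final: 0.05350 min


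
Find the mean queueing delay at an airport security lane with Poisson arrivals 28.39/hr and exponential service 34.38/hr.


ρ = 28.39/34.38 = 0.8258
Wq = ρ/(μ−λ) = 0.8258/(34.38 − 28.39) = 0.8258/5.99 = 0.1379 hr

Final: 0.1379 hr


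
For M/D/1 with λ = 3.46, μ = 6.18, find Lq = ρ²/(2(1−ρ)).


ρ = 3.46/6.18 = 0.5599
M/D/1: Lq = ρ²/(2(1−ρ)) = 0.3135/(2·0.4401) = 0.35609

Final: 0.35609


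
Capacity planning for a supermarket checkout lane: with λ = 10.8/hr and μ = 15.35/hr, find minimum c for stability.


Stability requires cμ > λ ⇔ c > λ/μ.
λ/μ = 10.8/15.35 = 0.7036
Minimum integer c = ⌊0.7036⌋ + 1 = 1
Check: 1·15.35 = 15.35 > 10.8, while 0·15.35 = 0.00 ≤ 10.8

Final: 1 servers


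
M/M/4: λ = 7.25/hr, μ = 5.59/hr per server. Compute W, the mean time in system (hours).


a = 1.2970; ρ = 0.3242; P₀ = 0.272029
Lq = P₀·a^c·ρ/(c!(1−ρ)²) = 0.02277
Wq = Lq/λ = 0.02277/7.25 = 0.003141 hr
W = Wq + 1/μ = 0.003141 + 0.17889 = 0.18203 hr

Final: 0.18203 hr


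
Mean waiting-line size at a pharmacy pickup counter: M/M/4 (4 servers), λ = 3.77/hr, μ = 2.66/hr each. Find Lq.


a = λ/μ = 1.4173; ρ = a/4 = 0.3543
P₀ = 0.240585
Lq = P₀·a^c·ρ / (c!·(1−ρ)²) = 0.240585·4.03496·0.3543/(24·0.41690)
= 0.03438

Final: 0.03438


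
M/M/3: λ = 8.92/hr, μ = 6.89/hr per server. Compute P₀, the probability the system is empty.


a = λ/μ = 8.92/6.89 = 1.2946; ρ = a/c = 0.4315
Σ_{k=0}^{2} a^k/k! (terms k=0..2) = 1.00000 + 1.29463 + 0.83803 = 3.13266
Tail: a^3/(3!(1−ρ)) = 2.16989/(6·0.5685) = 0.63619
P₀ = 1/(3.13266 + 0.63619) = 1/3.76886 = 0.265333

Final: 0.265333


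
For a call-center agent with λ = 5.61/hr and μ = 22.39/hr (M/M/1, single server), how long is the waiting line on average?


ρ = 5.61/22.39 = 0.2506
Lq = ρ²/(1−ρ) = 0.06278/0.7494 = 0.08377

Final: 0.08377


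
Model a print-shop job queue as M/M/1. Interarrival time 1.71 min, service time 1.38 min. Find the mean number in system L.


λ = 60/1.71 = 35.0877 /hr
μ = 60/1.38 = 43.4783 /hr
ρ = λ/μ = 35.0877/43.4783 = 0.8070
L = ρ/(1−ρ) = 0.8070/0.1930 = 4.1818

Final: 4.1818


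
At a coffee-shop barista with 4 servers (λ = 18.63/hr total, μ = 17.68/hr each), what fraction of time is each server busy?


ρ = λ/(cμ) = 18.63/(4·17.68) = 18.63/70.72 = 0.2634

Final: 0.2634


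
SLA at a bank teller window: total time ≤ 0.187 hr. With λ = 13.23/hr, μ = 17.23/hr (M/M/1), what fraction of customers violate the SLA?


W ~ Exponential(μ−λ) for M/M/1.
μ − λ = 17.23 − 13.23 = 4.0000
P(W > t) = e^{−(μ−λ)t} = e^{−0.7480} = 0.473312

Final: 0.473312


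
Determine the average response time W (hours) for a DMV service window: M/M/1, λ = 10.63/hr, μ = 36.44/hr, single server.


W = 1/(μ−λ) = 1/(36.44 − 10.63) = 1/25.81 = 0.03874 hr

Final: 0.03874 hr


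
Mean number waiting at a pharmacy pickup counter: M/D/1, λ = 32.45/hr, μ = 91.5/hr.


ρ = 32.45/91.5 = 0.3546
M/D/1: Lq = ρ²/(2(1−ρ)) = 0.1258/(2·0.6454) = 0.09744

Final: 0.09744


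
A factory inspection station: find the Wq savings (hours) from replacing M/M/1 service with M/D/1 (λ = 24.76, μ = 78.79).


ρ = 24.76/78.79 = 0.3143
Wq(M/M/1) = ρ/(μ−λ) = 0.3143/54.03 = 0.005816 hr
Wq(M/D/1) = ρ/(2(μ−λ)) = 0.002908 hr
Savings = 0.005816 − 0.002908 = 0.002908 hr

Final: 0.002908 hr


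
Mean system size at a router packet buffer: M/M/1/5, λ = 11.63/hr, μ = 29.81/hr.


ρ = 11.63/29.81 = 0.3901
L = ρ[1 − (K+1)ρ^K + Kρ^(K+1)] / [(1−ρ)(1−ρ^(K+1))]
Numerator: 0.3901·(1 − 6·0.009038 + 5·0.003526) = 0.375859
Denominator: (0.6099)·(0.996474) = 0.607712
L = 0.375859/0.607712 = 0.6185

Final: 0.6185


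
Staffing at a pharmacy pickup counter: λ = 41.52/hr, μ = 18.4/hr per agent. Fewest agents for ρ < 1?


Stability requires cμ > λ ⇔ c > λ/μ.
λ/μ = 41.52/18.4 = 2.2565
Minimum integer c = ⌊2.2565⌋ + 1 = 3
Check: 3·18.4 = 55.20 > 41.52, while 2·18.4 = 36.80 ≤ 41.52

Final: 3 servers


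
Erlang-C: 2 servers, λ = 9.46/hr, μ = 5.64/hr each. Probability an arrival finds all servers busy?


a = λ/μ = 1.6773; ρ = a/2 = 0.8387
P₀ = 0.087753 (from M/M/c formula)
C(c,a) = [a^c/(c!(1−ρ))]·P₀ = [2.81335/(2·0.1613)]·0.087753
= 8.71830·0.087753 = 0.765058

Final: 0.765058


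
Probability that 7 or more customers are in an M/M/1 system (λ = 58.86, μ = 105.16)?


ρ = 58.86/105.16 = 0.5597
P(N ≥ n) = ρ^n = 0.5597^7 = 0.017210

Final: 0.017210


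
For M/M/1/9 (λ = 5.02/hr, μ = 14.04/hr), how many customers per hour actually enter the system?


ρ = 0.3575; P_K = (1−ρ)ρ^9/(1−ρ^10) = 0.00006136
λ_eff = λ(1 − P_K) = 5.02·(1 − 0.00006136) = 5.02·0.999939 = 5.0197 /hr

Final: 5.0197 /hr


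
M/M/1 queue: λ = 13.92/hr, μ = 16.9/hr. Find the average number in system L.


ρ = λ/μ = 13.92/16.9 = 0.8237
L = ρ/(1−ρ) = 0.8237/(1 − 0.8237) = 0.8237/0.1763 = 4.6711

Final: 4.6711


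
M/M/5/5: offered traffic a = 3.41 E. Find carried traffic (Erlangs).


B(5,3.41) = 0.146046 (Erlang-B)
Carried load = a(1 − B) = 3.41·(1 − 0.146046) = 3.41·0.853954 = 2.9120 E

Final: 2.9120 Erlangs


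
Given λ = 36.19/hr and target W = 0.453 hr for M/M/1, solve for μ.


W = 1/(μ−λ) ⇒ μ − λ = 1/W = 1/0.453 = 2.2075
μ = λ + 1/W = 36.19 + 2.2075 = 38.3975 per hr

Final: 38.3975 /hr


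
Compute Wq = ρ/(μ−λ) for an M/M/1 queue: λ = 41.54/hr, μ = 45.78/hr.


ρ = 41.54/45.78 = 0.9074
Wq = ρ/(μ−λ) = 0.9074/(45.78 − 41.54) = 0.9074/4.24 = 0.2140 hr

Final: 0.2140 hr


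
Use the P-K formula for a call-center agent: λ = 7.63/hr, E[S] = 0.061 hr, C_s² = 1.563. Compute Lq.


ρ = λ·E[S] = 7.63·0.061 = 0.4654
Lq = ρ²(1+C_s²)/(2(1−ρ)) = 0.2166·(1+1.563)/(2·0.5346)
= 0.2166·2.5630/1.0691 = 0.51931

Final: 0.51931


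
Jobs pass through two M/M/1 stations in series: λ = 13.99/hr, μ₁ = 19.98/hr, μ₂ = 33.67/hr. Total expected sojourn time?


Each node sees arrival rate λ = 13.99/hr (tandem ⇒ throughput preserved).
W₁ = 1/(μ₁−λ) = 1/(19.98−13.99) = 0.16694 hr
W₂ = 1/(μ₂−λ) = 1/(33.67−13.99) = 0.05081 hr
W_total = W₁ + W₂ = 0.16694 + 0.05081 = 0.21776 hr

Final: 0.21776 hr


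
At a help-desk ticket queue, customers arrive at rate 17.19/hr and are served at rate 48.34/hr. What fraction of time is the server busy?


ρ = λ/μ = 17.19/48.34 = 0.3556

Final: 0.3556


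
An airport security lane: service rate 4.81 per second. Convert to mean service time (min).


Mean service time = 1/μ = 1/4.81 second = 0.20790 second
In minutes: 0.20790 × 0.0166667 = 0.003465 min

Final: 0.003465 min


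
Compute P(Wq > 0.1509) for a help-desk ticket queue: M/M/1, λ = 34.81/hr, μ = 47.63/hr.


ρ = 34.81/47.63 = 0.7308
P(Wq > t) = ρ·e^{−(μ−λ)t} = 0.7308·e^{−1.9345}
= 0.7308·0.144491 = 0.105600

Final: 0.105600


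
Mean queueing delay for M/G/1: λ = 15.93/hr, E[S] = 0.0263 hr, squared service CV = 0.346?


ρ = λ·E[S] = 15.93·0.0263 = 0.4190
E[S²] = E[S]²(1+C_s²) = 0.0263²·(1+0.346) = 0.0009310
Wq = λ·E[S²]/(2(1−ρ)) = 15.93·0.0009310/(2·0.5810) = 0.01276 hr

Final: 0.01276 hr


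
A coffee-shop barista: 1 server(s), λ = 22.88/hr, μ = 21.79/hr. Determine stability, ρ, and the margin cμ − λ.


Total capacity cμ = 1·21.79 = 21.79/hr
ρ = λ/(cμ) = 22.88/21.79 = 1.0500
Stable ⇔ ρ < 1: NO
Spare capacity = cμ − λ = 21.79 − 22.88 = -1.09/hr

Final: ρ = 1.0500; unstable; margin = -1.09/hr


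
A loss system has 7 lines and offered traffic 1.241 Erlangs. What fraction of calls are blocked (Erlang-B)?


B(c,a) = (a^c/c!) / Σ_{k=0}^{c} a^k/k!
a^7/7! = 0.0008994
Σ terms (k=0..7): 1.00000 + 1.24100 + 0.77004 + 0.31854 + 0.09883 + 0.02453 + 0.005073 + 0.0008994 = 3.458909
B = 0.0008994/3.458909 = 0.0002600

Final: 0.0002600


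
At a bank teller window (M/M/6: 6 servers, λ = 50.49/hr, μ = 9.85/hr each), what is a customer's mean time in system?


a = 5.1259; ρ = 0.8543; P₀ = 0.003664
Lq = P₀·a^c·ρ/(c!(1−ρ)²) = 3.71601
Wq = Lq/λ = 3.71601/50.49 = 0.07360 hr
W = Wq + 1/μ = 0.07360 + 0.10152 = 0.17512 hr

Final: 0.17512 hr


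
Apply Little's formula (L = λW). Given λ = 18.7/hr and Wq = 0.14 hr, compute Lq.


Lq = λWq = 18.7·0.14 = 2.6180

Final: 2.6180


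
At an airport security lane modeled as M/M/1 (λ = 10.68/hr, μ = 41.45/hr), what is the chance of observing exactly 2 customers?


ρ = 10.68/41.45 = 0.2577
P_n = (1−ρ)·ρ^n = (1 − 0.2577)·0.2577^2 = 0.7423·0.066389 = 0.049283

Final: 0.049283


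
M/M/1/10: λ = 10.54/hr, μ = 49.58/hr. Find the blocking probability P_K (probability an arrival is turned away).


ρ = λ/μ = 10.54/49.58 = 0.2126
P_K = (1−ρ)ρ^K/(1−ρ^(K+1)) = (0.7874·0.0000001885)/(1 − 0.00000004008)
= 0.0000001484/1.000000 = 0.0000001484

Final: 0.0000001484


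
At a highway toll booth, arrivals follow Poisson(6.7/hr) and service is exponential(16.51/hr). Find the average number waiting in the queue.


ρ = 6.7/16.51 = 0.4058
Lq = ρ²/(1−ρ) = 0.1647/0.5942 = 0.2772

Final: 0.2772


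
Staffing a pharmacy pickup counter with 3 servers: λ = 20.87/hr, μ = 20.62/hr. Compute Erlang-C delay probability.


a = λ/μ = 1.0121; ρ = a/3 = 0.3374
P₀ = 0.359053 (from M/M/c formula)
C(c,a) = [a^c/(c!(1−ρ))]·P₀ = [1.03682/(6·0.6626)]·0.359053
= 0.26078·0.359053 = 0.093635

Final: 0.093635


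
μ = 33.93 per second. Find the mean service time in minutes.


Mean service time = 1/μ = 1/33.93 second = 0.02947 second
In minutes: 0.02947 × 0.0166667 = 0.0004912 min

Final: 0.0004912 min


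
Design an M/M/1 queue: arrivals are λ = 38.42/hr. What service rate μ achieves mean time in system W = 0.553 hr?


W = 1/(μ−λ) ⇒ μ − λ = 1/W = 1/0.553 = 1.8083
μ = λ + 1/W = 38.42 + 1.8083 = 40.2283 per hr

Final: 40.2283 /hr


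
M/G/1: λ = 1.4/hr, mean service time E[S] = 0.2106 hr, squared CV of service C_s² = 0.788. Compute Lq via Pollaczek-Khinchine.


ρ = λ·E[S] = 1.4·0.2106 = 0.2948
Lq = ρ²(1+C_s²)/(2(1−ρ)) = 0.08693·(1+0.788)/(2·0.7052)
= 0.08693·1.7880/1.4103 = 0.11021

Final: 0.11021


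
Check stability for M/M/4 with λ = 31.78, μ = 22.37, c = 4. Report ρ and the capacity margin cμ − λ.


Total capacity cμ = 4·22.37 = 89.48/hr
ρ = λ/(cμ) = 31.78/89.48 = 0.3552
Stable ⇔ ρ < 1: YES
Spare capacity = cμ − λ = 89.48 − 31.78 = 57.70/hr

Final: ρ = 0.3552; stable; margin = 57.70/hr


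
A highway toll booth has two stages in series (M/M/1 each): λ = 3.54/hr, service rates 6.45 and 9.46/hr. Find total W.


Each node sees arrival rate λ = 3.54/hr (tandem ⇒ throughput preserved).
W₁ = 1/(μ₁−λ) = 1/(6.45−3.54) = 0.34364 hr
W₂ = 1/(μ₂−λ) = 1/(9.46−3.54) = 0.16892 hr
W_total = W₁ + W₂ = 0.34364 + 0.16892 = 0.51256 hr

Final: 0.51256 hr


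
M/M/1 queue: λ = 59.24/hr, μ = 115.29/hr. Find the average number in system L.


ρ = λ/μ = 59.24/115.29 = 0.5138
L = ρ/(1−ρ) = 0.5138/(1 − 0.5138) = 0.5138/0.4862 = 1.0569

Final: 1.0569


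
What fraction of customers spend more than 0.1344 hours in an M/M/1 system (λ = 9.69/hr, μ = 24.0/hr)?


W ~ Exponential(μ−λ) for M/M/1.
μ − λ = 24.0 − 9.69 = 14.3100
P(W > t) = e^{−(μ−λ)t} = e^{−1.9233} = 0.146129

Final: 0.146129


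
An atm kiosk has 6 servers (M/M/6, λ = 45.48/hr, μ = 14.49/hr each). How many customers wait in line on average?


a = λ/μ = 3.1387; ρ = a/6 = 0.5231
P₀ = 0.042400
Lq = P₀·a^c·ρ / (c!·(1−ρ)²) = 0.042400·956.12005·0.5231/(720·0.22742)
= 0.12952

Final: 0.12952


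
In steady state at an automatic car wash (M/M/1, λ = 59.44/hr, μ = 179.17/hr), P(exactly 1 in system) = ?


ρ = 59.44/179.17 = 0.3318
P_n = (1−ρ)·ρ^n = (1 − 0.3318)·0.3318^1 = 0.6682·0.331752 = 0.221693

Final: 0.221693


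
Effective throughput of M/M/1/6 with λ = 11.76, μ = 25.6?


ρ = 0.4594; P_K = (1−ρ)ρ^6/(1−ρ^7) = 0.005102
λ_eff = λ(1 − P_K) = 11.76·(1 − 0.005102) = 11.76·0.994898 = 11.7000 /hr

Final: 11.7000 /hr


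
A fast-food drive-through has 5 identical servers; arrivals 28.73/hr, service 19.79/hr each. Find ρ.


ρ = λ/(cμ) = 28.73/(5·19.79) = 28.73/98.95 = 0.2903

Final: 0.2903


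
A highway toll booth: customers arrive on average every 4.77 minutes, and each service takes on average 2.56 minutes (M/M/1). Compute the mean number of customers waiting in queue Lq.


λ = 60/4.77 = 12.5786 /hr
μ = 60/2.56 = 23.4375 /hr
ρ = λ/μ = 12.5786/23.4375 = 0.5367
Lq = ρ²/(1−ρ) = 0.2880/0.4633 = 0.6217

Final: 0.6217


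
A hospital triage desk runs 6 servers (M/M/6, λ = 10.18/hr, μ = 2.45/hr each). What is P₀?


a = λ/μ = 10.18/2.45 = 4.1551; ρ = a/c = 0.6925
Σ_{k=0}^{5} a^k/k! (terms k=0..5) = 1.00000 + 4.15510 + 8.63244 + 11.95622 + 12.41983 + 10.32113 = 48.48471
Tail: a^6/(6!(1−ρ)) = 5146.24149/(720·0.3075) = 23.24538
P₀ = 1/(48.48471 + 23.24538) = 1/71.73009 = 0.013941

Final: 0.013941


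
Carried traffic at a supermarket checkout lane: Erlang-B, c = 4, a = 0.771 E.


B(4,0.771) = 0.006818 (Erlang-B)
Carried load = a(1 − B) = 0.771·(1 − 0.006818) = 0.771·0.993182 = 0.7657 E

Final: 0.7657 Erlangs


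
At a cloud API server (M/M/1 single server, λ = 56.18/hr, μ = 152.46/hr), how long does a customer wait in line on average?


ρ = 56.18/152.46 = 0.3685
Wq = ρ/(μ−λ) = 0.3685/(152.46 − 56.18) = 0.3685/96.28 = 0.003827 hr

Final: 0.003827 hr


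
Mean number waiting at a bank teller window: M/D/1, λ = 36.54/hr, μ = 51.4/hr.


ρ = 36.54/51.4 = 0.7109
M/D/1: Lq = ρ²/(2(1−ρ)) = 0.5054/(2·0.2891) = 0.87403

Final: 0.87403


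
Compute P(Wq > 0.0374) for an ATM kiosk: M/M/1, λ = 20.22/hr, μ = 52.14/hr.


ρ = 20.22/52.14 = 0.3878
P(Wq > t) = ρ·e^{−(μ−λ)t} = 0.3878·e^{−1.1938}
= 0.3878·0.303065 = 0.117529

Final: 0.117529


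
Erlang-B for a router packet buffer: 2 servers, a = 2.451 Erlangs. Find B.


B(c,a) = (a^c/c!) / Σ_{k=0}^{c} a^k/k!
a^2/2! = 3.003701
Σ terms (k=0..2): 1.00000 + 2.45100 + 3.00370 = 6.454701
B = 3.003701/6.454701 = 0.465351

Final: 0.465351


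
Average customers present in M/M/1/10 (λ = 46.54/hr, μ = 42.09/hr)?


ρ = 46.54/42.09 = 1.1057
L = ρ[1 − (K+1)ρ^K + Kρ^(K+1)] / [(1−ρ)(1−ρ^(K+1))]
Numerator: 1.1057·(1 − 11·2.731961 + 10·3.020800) = 1.278692
Denominator: (-0.1057)·(-2.020800) = 0.213651
L = 1.278692/0.213651 = 5.9850

Final: 5.9850


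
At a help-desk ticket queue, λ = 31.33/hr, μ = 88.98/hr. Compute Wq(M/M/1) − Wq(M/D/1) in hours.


ρ = 31.33/88.98 = 0.3521
Wq(M/M/1) = ρ/(μ−λ) = 0.3521/57.65 = 0.006108 hr
Wq(M/D/1) = ρ/(2(μ−λ)) = 0.003054 hr
Savings = 0.006108 − 0.003054 = 0.003054 hr

Final: 0.003054 hr


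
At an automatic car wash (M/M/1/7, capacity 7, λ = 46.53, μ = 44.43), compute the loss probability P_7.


ρ = λ/μ = 46.53/44.43 = 1.0473
P_K = (1−ρ)ρ^K/(1−ρ^(K+1)) = (-0.04727·1.381647)/(1 − 1.446951)
= -0.065304/-0.446951 = 0.146110

Final: 0.146110


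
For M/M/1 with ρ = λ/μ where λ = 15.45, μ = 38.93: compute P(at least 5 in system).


ρ = 15.45/38.93 = 0.3969
P(N ≥ n) = ρ^n = 0.3969^5 = 0.009845

Final: 0.009845


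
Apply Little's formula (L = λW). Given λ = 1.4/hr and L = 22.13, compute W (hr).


W = L/λ = 22.13/1.4 = 15.8071 hr

Final: 15.8071 hr


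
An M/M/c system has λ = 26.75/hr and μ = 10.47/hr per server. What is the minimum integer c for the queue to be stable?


Stability requires cμ > λ ⇔ c > λ/μ.
λ/μ = 26.75/10.47 = 2.5549
Minimum integer c = ⌊2.5549⌋ + 1 = 3
Check: 3·10.47 = 31.41 > 26.75, while 2·10.47 = 20.94 ≤ 26.75

Final: 3 servers


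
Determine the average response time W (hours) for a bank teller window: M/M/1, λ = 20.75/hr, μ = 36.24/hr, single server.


W = 1/(μ−λ) = 1/(36.24 − 20.75) = 1/15.49 = 0.06456 hr

Final: 0.06456 hr


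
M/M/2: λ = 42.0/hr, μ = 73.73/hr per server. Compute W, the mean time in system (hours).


a = 0.5696; ρ = 0.2848; P₀ = 0.556635
Lq = P₀·a^c·ρ/(c!(1−ρ)²) = 0.05029
Wq = Lq/λ = 0.05029/42.0 = 0.001197 hr
W = Wq + 1/μ = 0.001197 + 0.01356 = 0.01476 hr

Final: 0.01476 hr


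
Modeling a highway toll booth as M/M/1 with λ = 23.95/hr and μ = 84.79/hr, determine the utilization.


ρ = λ/μ = 23.95/84.79 = 0.2825

Final: 0.2825


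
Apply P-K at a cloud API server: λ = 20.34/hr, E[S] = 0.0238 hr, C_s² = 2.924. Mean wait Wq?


ρ = λ·E[S] = 20.34·0.0238 = 0.4841
E[S²] = E[S]²(1+C_s²) = 0.0238²·(1+2.924) = 0.002223
Wq = λ·E[S²]/(2(1−ρ)) = 20.34·0.002223/(2·0.5159) = 0.04382 hr

Final: 0.04382 hr


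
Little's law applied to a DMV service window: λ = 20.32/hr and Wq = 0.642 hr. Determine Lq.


Lq = λWq = 20.32·0.642 = 13.0454

Final: 13.0454


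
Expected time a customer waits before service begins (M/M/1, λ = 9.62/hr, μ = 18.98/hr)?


ρ = 9.62/18.98 = 0.5068
Wq = ρ/(μ−λ) = 0.5068/(18.98 − 9.62) = 0.5068/9.36 = 0.05415 hr

Final: 0.05415 hr


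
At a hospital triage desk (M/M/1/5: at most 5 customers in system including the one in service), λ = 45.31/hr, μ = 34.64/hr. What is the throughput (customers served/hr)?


ρ = 1.3080; P_K = (1−ρ)ρ^5/(1−ρ^6) = 0.294238
λ_eff = λ(1 − P_K) = 45.31·(1 − 0.294238) = 45.31·0.705762 = 31.9781 /hr

Final: 31.9781 /hr


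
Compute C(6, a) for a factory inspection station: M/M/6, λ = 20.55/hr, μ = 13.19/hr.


a = λ/μ = 1.5580; ρ = a/6 = 0.2597
P₀ = 0.210490 (from M/M/c formula)
C(c,a) = [a^c/(c!(1−ρ))]·P₀ = [14.30218/(720·0.7403)]·0.210490
= 0.02683·0.210490 = 0.005648

Final: 0.005648


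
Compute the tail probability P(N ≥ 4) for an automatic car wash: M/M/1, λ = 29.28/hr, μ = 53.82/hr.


ρ = 29.28/53.82 = 0.5440
P(N ≥ n) = ρ^n = 0.5440^4 = 0.087601

Final: 0.087601


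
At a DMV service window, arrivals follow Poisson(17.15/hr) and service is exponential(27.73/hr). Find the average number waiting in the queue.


ρ = 17.15/27.73 = 0.6185
Lq = ρ²/(1−ρ) = 0.3825/0.3815 = 1.0025

Final: 1.0025


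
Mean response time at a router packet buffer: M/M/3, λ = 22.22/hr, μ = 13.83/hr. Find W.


a = 1.6067; ρ = 0.5356; P₀ = 0.185681
Lq = P₀·a^c·ρ/(c!(1−ρ)²) = 0.31864
Wq = Lq/λ = 0.31864/22.22 = 0.01434 hr
W = Wq + 1/μ = 0.01434 + 0.07231 = 0.08665 hr

Final: 0.08665 hr


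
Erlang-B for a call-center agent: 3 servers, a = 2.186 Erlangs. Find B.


B(c,a) = (a^c/c!) / Σ_{k=0}^{c} a^k/k!
a^3/3! = 1.741002
Σ terms (k=0..3): 1.00000 + 2.18600 + 2.38930 + 1.74100 = 7.316300
B = 1.741002/7.316300 = 0.237962

Final: 0.237962


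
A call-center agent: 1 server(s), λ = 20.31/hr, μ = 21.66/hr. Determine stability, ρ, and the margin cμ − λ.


Total capacity cμ = 1·21.66 = 21.66/hr
ρ = λ/(cμ) = 20.31/21.66 = 0.9377
Stable ⇔ ρ < 1: YES
Spare capacity = cμ − λ = 21.66 − 20.31 = 1.35/hr

Final: ρ = 0.9377; stable; margin = 1.35/hr


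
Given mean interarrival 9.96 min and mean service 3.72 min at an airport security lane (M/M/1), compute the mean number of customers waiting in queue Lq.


λ = 60/9.96 = 6.0241 /hr
μ = 60/3.72 = 16.1290 /hr
ρ = λ/μ = 6.0241/16.1290 = 0.3735
Lq = ρ²/(1−ρ) = 0.1395/0.6265 = 0.2227

Final: 0.2227


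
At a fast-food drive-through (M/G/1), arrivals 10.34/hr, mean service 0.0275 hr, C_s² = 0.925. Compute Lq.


ρ = λ·E[S] = 10.34·0.0275 = 0.2843
Lq = ρ²(1+C_s²)/(2(1−ρ)) = 0.08085·(1+0.925)/(2·0.7157)
= 0.08085·1.9250/1.4313 = 0.10874

Final: 0.10874


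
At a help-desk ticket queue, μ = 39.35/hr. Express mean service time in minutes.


Mean service time = 1/μ = 1/39.35 hour = 0.02541 hour
In minutes: 0.02541 × 60 = 1.5248 min

Final: 1.5248 min


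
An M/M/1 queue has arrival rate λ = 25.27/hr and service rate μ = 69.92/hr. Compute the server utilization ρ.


ρ = λ/μ = 25.27/69.92 = 0.3614

Final: 0.3614


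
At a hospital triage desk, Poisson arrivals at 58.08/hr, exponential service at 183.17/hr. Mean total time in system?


W = 1/(μ−λ) = 1/(183.17 − 58.08) = 1/125.09 = 0.007994 hr

Final: 0.007994 hr


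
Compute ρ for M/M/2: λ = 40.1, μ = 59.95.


ρ = λ/(cμ) = 40.1/(2·59.95) = 40.1/119.90 = 0.3344

Final: 0.3344


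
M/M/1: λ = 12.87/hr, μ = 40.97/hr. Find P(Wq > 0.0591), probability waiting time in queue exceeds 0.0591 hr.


ρ = 12.87/40.97 = 0.3141
P(Wq > t) = ρ·e^{−(μ−λ)t} = 0.3141·e^{−1.6607}
= 0.3141·0.190004 = 0.059686

Final: 0.059686


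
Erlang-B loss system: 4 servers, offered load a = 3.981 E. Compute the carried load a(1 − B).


B(4,3.981) = 0.308843 (Erlang-B)
Carried load = a(1 − B) = 3.981·(1 − 0.308843) = 3.981·0.691157 = 2.7515 E

Final: 2.7515 Erlangs


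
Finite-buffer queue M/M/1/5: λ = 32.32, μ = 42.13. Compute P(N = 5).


ρ = λ/μ = 32.32/42.13 = 0.7671
P_K = (1−ρ)ρ^K/(1−ρ^(K+1)) = (0.2329·0.265705)/(1 − 0.203835)
= 0.061870/0.796165 = 0.077709

Final: 0.077709


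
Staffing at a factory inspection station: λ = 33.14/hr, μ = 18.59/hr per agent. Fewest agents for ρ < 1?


Stability requires cμ > λ ⇔ c > λ/μ.
λ/μ = 33.14/18.59 = 1.7827
Minimum integer c = ⌊1.7827⌋ + 1 = 2
Check: 2·18.59 = 37.18 > 33.14, while 1·18.59 = 18.59 ≤ 33.14

Final: 2 servers


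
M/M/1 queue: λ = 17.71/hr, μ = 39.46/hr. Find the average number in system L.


ρ = λ/μ = 17.71/39.46 = 0.4488
L = ρ/(1−ρ) = 0.4488/(1 − 0.4488) = 0.4488/0.5512 = 0.8143

Final: 0.8143


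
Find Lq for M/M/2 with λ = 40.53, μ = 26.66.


a = λ/μ = 1.5203; ρ = a/2 = 0.7601
P₀ = 0.136281
Lq = P₀·a^c·ρ / (c!·(1−ρ)²) = 0.136281·2.31118·0.7601/(2·0.05754)
= 2.08049

Final: 2.08049


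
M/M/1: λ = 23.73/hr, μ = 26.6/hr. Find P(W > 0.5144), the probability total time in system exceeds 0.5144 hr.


W ~ Exponential(μ−λ) for M/M/1.
μ − λ = 26.6 − 23.73 = 2.8700
P(W > t) = e^{−(μ−λ)t} = e^{−1.4763} = 0.228475

Final: 0.228475


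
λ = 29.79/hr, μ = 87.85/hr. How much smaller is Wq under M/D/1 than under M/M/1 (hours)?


ρ = 29.79/87.85 = 0.3391
Wq(M/M/1) = ρ/(μ−λ) = 0.3391/58.06 = 0.005841 hr
Wq(M/D/1) = ρ/(2(μ−λ)) = 0.002920 hr
Savings = 0.005841 − 0.002920 = 0.002920 hr

Final: 0.002920 hr


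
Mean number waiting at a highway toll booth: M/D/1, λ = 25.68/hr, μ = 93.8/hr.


ρ = 25.68/93.8 = 0.2738
M/D/1: Lq = ρ²/(2(1−ρ)) = 0.07495/(2·0.7262) = 0.05160

Final: 0.05160


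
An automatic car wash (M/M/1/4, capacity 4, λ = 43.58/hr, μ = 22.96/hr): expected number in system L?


ρ = 43.58/22.96 = 1.8981
L = ρ[1 − (K+1)ρ^K + Kρ^(K+1)] / [(1−ρ)(1−ρ^(K+1))]
Numerator: 1.8981·(1 − 5·12.979602 + 4·24.636370) = 65.763794
Denominator: (-0.8981)·(-23.636370) = 21.227436
L = 65.763794/21.227436 = 3.0981

Final: 3.0981


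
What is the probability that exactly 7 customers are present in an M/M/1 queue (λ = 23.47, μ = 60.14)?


ρ = 23.47/60.14 = 0.3903
P_n = (1−ρ)·ρ^n = (1 − 0.3903)·0.3903^7 = 0.6097·0.001379 = 0.0008406

Final: 0.0008406


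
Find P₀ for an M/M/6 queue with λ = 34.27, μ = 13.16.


a = λ/μ = 34.27/13.16 = 2.6041; ρ = a/c = 0.4340
Σ_{k=0}^{5} a^k/k! (terms k=0..5) = 1.00000 + 2.60410 + 3.39068 + 2.94322 + 1.91612 + 0.99795 = 12.85207
Tail: a^6/(6!(1−ρ)) = 311.85254/(720·0.5660) = 0.76527
P₀ = 1/(12.85207 + 0.76527) = 1/13.61734 = 0.073436

Final: 0.073436


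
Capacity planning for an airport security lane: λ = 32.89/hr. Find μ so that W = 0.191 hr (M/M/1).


W = 1/(μ−λ) ⇒ μ − λ = 1/W = 1/0.191 = 5.2356
μ = λ + 1/W = 32.89 + 5.2356 = 38.1256 per hr

Final: 38.1256 /hr


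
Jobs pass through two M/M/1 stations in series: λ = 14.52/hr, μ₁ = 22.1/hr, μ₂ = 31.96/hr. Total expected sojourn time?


Each node sees arrival rate λ = 14.52/hr (tandem ⇒ throughput preserved).
W₁ = 1/(μ₁−λ) = 1/(22.1−14.52) = 0.13193 hr
W₂ = 1/(μ₂−λ) = 1/(31.96−14.52) = 0.05734 hr
W_total = W₁ + W₂ = 0.13193 + 0.05734 = 0.18927 hr

Final: 0.18927 hr


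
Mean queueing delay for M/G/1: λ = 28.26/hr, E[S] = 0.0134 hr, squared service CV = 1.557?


ρ = λ·E[S] = 28.26·0.0134 = 0.3787
E[S²] = E[S]²(1+C_s²) = 0.0134²·(1+1.557) = 0.0004591
Wq = λ·E[S²]/(2(1−ρ)) = 28.26·0.0004591/(2·0.6213) = 0.01044 hr

Final: 0.01044 hr


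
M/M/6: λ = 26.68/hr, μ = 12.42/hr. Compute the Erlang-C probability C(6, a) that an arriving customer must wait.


a = λ/μ = 2.1481; ρ = a/6 = 0.3580
P₀ = 0.116434 (from M/M/c formula)
C(c,a) = [a^c/(c!(1−ρ))]·P₀ = [98.26195/(720·0.6420)]·0.116434
= 0.21259·0.116434 = 0.024752

Final: 0.024752


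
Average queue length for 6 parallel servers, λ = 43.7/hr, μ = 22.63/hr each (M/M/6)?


a = λ/μ = 1.9311; ρ = a/6 = 0.3218
P₀ = 0.144821
Lq = P₀·a^c·ρ / (c!·(1−ρ)²) = 0.144821·51.85388·0.3218/(720·0.45990)
= 0.007299

Final: 0.007299


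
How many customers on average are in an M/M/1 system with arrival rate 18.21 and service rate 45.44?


ρ = λ/μ = 18.21/45.44 = 0.4007
L = ρ/(1−ρ) = 0.4007/(1 − 0.4007) = 0.4007/0.5993 = 0.6687

Final: 0.6687


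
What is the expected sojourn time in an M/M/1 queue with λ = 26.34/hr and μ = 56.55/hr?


W = 1/(μ−λ) = 1/(56.55 − 26.34) = 1/30.21 = 0.03310 hr

Final: 0.03310 hr


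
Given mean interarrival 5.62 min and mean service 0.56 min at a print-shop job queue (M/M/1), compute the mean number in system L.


λ = 60/5.62 = 10.6762 /hr
μ = 60/0.56 = 107.1429 /hr
ρ = λ/μ = 10.6762/107.1429 = 0.09964
L = ρ/(1−ρ) = 0.09964/0.9004 = 0.1107

Final: 0.1107


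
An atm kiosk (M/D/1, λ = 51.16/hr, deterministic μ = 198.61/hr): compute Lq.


ρ = 51.16/198.61 = 0.2576
M/D/1: Lq = ρ²/(2(1−ρ)) = 0.06635/(2·0.7424) = 0.04469

Final: 0.04469


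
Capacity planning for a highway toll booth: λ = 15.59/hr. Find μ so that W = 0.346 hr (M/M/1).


W = 1/(μ−λ) ⇒ μ − λ = 1/W = 1/0.346 = 2.8902
μ = λ + 1/W = 15.59 + 2.8902 = 18.4802 per hr

Final: 18.4802 /hr


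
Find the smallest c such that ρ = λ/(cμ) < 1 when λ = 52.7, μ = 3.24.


Stability requires cμ > λ ⇔ c > λ/μ.
λ/μ = 52.7/3.24 = 16.2654
Minimum integer c = ⌊16.2654⌋ + 1 = 17
Check: 17·3.24 = 55.08 > 52.7, while 16·3.24 = 51.84 ≤ 52.7

Final: 17 servers


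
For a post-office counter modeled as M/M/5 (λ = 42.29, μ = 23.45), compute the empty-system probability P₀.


a = λ/μ = 42.29/23.45 = 1.8034; ρ = a/c = 0.3607
Σ_{k=0}^{4} a^k/k! (terms k=0..4) = 1.00000 + 1.80341 + 1.62615 + 0.97754 + 0.44073 = 5.84782
Tail: a^5/(5!(1−ρ)) = 19.07542/(120·0.6393) = 0.24864
P₀ = 1/(5.84782 + 0.24864) = 1/6.09646 = 0.164030

Final: 0.164030


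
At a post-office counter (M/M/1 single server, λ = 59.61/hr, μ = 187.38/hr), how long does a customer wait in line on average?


ρ = 59.61/187.38 = 0.3181
Wq = ρ/(μ−λ) = 0.3181/(187.38 − 59.61) = 0.3181/127.77 = 0.002490 hr

Final: 0.002490 hr


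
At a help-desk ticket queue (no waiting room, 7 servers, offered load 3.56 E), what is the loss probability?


B(c,a) = (a^c/c!) / Σ_{k=0}^{c} a^k/k!
a^7/7! = 1.437869
Σ terms (k=0..7): 1.00000 + 3.56000 + 6.33680 + 7.51967 + 6.69251 + 4.76506 + 2.82727 + 1.43787 = 34.139180
B = 1.437869/34.139180 = 0.042118

Final: 0.042118


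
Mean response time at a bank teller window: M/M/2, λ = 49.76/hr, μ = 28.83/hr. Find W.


a = 1.7260; ρ = 0.8630; P₀ = 0.073543
Lq = P₀·a^c·ρ/(c!(1−ρ)²) = 5.03598
Wq = Lq/λ = 5.03598/49.76 = 0.10121 hr
W = Wq + 1/μ = 0.10121 + 0.03469 = 0.13589 hr

Final: 0.13589 hr


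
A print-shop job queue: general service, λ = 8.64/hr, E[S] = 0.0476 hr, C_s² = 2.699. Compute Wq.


ρ = λ·E[S] = 8.64·0.0476 = 0.4113
E[S²] = E[S]²(1+C_s²) = 0.0476²·(1+2.699) = 0.008381
Wq = λ·E[S²]/(2(1−ρ)) = 8.64·0.008381/(2·0.5887) = 0.06150 hr

Final: 0.06150 hr


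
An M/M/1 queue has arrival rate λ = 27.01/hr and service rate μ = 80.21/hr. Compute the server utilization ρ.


ρ = λ/μ = 27.01/80.21 = 0.3367

Final: 0.3367


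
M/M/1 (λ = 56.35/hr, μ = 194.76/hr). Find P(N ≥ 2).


ρ = 56.35/194.76 = 0.2893
P(N ≥ n) = ρ^n = 0.2893^2 = 0.083712

Final: 0.083712


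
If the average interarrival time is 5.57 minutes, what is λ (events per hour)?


λ = 1/(interarrival time) in consistent units.
1 hour = 60 min, so λ = 60/5.57 = 10.7720 per hour

Final: 10.7720 /hr


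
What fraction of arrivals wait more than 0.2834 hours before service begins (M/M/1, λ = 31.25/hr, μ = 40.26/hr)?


ρ = 31.25/40.26 = 0.7762
P(Wq > t) = ρ·e^{−(μ−λ)t} = 0.7762·e^{−2.5534}
= 0.7762·0.077814 = 0.060400

Final: 0.060400


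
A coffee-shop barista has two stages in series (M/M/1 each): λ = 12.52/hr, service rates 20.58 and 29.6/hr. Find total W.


Each node sees arrival rate λ = 12.52/hr (tandem ⇒ throughput preserved).
W₁ = 1/(μ₁−λ) = 1/(20.58−12.52) = 0.12407 hr
W₂ = 1/(μ₂−λ) = 1/(29.6−12.52) = 0.05855 hr
W_total = W₁ + W₂ = 0.12407 + 0.05855 = 0.18262 hr

Final: 0.18262 hr


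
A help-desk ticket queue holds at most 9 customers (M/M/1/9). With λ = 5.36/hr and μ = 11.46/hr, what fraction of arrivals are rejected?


ρ = λ/μ = 5.36/11.46 = 0.4677
P_K = (1−ρ)ρ^K/(1−ρ^(K+1)) = (0.5323·0.001071)/(1 − 0.0005010)
= 0.0005701/0.999499 = 0.0005704

Final: 0.0005704


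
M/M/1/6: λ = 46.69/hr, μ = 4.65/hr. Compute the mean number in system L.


ρ = 46.69/4.65 = 10.0409
L = ρ[1 − (K+1)ρ^K + Kρ^(K+1)] / [(1−ρ)(1−ρ^(K+1))]
Numerator: 10.0409·(1 − 7·1024767.931166 + 6·10289551.549704) = 547868841.909954
Denominator: (-9.0409)·(-10289550.549704) = 93026388.195606
L = 547868841.909954/93026388.195606 = 5.8894

Final: 5.8894


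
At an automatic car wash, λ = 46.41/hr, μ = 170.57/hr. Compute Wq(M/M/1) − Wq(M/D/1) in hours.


ρ = 46.41/170.57 = 0.2721
Wq(M/M/1) = ρ/(μ−λ) = 0.2721/124.16 = 0.002191 hr
Wq(M/D/1) = ρ/(2(μ−λ)) = 0.001096 hr
Savings = 0.002191 − 0.001096 = 0.001096 hr

Final: 0.001096 hr


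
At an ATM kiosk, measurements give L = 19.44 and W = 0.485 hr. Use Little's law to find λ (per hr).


λ = L/W = 19.44/0.485 = 40.0825 /hr

Final: 40.0825 /hr


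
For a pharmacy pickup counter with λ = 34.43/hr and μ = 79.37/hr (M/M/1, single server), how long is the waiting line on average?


ρ = 34.43/79.37 = 0.4338
Lq = ρ²/(1−ρ) = 0.1882/0.5662 = 0.3323

Final: 0.3323


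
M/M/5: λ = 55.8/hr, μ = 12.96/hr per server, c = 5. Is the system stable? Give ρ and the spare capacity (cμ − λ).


Total capacity cμ = 5·12.96 = 64.80/hr
ρ = λ/(cμ) = 55.8/64.80 = 0.8611
Stable ⇔ ρ < 1: YES
Spare capacity = cμ − λ = 64.80 − 55.8 = 9.00/hr

Final: ρ = 0.8611; stable; margin = 9.00/hr


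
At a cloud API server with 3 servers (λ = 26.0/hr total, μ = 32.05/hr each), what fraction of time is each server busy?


ρ = λ/(cμ) = 26.0/(3·32.05) = 26.0/96.15 = 0.2704

Final: 0.2704


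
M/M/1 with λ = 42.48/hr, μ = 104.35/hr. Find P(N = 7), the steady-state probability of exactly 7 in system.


ρ = 42.48/104.35 = 0.4071
P_n = (1−ρ)·ρ^n = (1 − 0.4071)·0.4071^7 = 0.5929·0.001853 = 0.001099

Final: 0.001099


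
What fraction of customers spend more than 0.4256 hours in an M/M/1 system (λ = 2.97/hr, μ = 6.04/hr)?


W ~ Exponential(μ−λ) for M/M/1.
μ − λ = 6.04 − 2.97 = 3.0700
P(W > t) = e^{−(μ−λ)t} = e^{−1.3066} = 0.270741

Final: 0.270741


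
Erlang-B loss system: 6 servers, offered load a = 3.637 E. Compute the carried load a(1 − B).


B(6,3.637) = 0.091643 (Erlang-B)
Carried load = a(1 − B) = 3.637·(1 − 0.091643) = 3.637·0.908357 = 3.3037 E

Final: 3.3037 Erlangs


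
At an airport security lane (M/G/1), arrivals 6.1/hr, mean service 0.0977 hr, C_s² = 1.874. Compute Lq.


ρ = λ·E[S] = 6.1·0.0977 = 0.5960
Lq = ρ²(1+C_s²)/(2(1−ρ)) = 0.3552·(1+1.874)/(2·0.4040)
= 0.3552·2.8740/0.8081 = 1.26326

Final: 1.26326


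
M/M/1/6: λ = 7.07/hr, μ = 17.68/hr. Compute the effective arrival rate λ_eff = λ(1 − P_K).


ρ = 0.3999; P_K = (1−ρ)ρ^6/(1−ρ^7) = 0.002458
λ_eff = λ(1 − P_K) = 7.07·(1 − 0.002458) = 7.07·0.997542 = 7.0526 /hr

Final: 7.0526 /hr


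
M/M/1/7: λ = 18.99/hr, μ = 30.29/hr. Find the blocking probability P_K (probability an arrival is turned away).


ρ = λ/μ = 18.99/30.29 = 0.6269
P_K = (1−ρ)ρ^K/(1−ρ^(K+1)) = (0.3731·0.038070)/(1 − 0.023867)
= 0.014202/0.976133 = 0.014550

Final: 0.014550


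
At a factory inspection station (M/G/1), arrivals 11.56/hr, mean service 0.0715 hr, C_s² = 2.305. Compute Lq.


ρ = λ·E[S] = 11.56·0.0715 = 0.8265
Lq = ρ²(1+C_s²)/(2(1−ρ)) = 0.6832·(1+2.305)/(2·0.1735)
= 0.6832·3.3050/0.3469 = 6.50833

Final: 6.50833


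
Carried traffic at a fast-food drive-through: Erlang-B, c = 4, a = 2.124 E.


B(4,2.124) = 0.108377 (Erlang-B)
Carried load = a(1 − B) = 2.124·(1 − 0.108377) = 2.124·0.891623 = 1.8938 E

Final: 1.8938 Erlangs


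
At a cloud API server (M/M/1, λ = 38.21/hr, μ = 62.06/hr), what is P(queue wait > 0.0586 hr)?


ρ = 38.21/62.06 = 0.6157
P(Wq > t) = ρ·e^{−(μ−λ)t} = 0.6157·e^{−1.3976}
= 0.6157·0.247187 = 0.152192

Final: 0.152192


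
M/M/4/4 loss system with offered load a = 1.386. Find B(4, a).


B(c,a) = (a^c/c!) / Σ_{k=0}^{c} a^k/k!
a^4/4! = 0.153759
Σ terms (k=0..4): 1.00000 + 1.38600 + 0.96050 + 0.44375 + 0.15376 = 3.944007
B = 0.153759/3.944007 = 0.038986

Final: 0.038986
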